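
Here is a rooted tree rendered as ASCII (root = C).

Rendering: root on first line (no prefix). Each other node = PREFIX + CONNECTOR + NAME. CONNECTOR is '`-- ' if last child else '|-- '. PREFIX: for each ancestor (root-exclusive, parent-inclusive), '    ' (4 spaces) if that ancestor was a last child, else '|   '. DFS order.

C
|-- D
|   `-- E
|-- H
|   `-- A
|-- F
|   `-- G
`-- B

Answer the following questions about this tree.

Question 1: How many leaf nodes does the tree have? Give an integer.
Leaves (nodes with no children): A, B, E, G

Answer: 4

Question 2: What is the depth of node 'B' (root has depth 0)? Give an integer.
Answer: 1

Derivation:
Path from root to B: C -> B
Depth = number of edges = 1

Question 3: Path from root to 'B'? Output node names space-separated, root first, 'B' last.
Answer: C B

Derivation:
Walk down from root: C -> B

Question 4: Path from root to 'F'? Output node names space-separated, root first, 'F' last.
Answer: C F

Derivation:
Walk down from root: C -> F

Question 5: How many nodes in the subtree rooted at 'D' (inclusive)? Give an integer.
Subtree rooted at D contains: D, E
Count = 2

Answer: 2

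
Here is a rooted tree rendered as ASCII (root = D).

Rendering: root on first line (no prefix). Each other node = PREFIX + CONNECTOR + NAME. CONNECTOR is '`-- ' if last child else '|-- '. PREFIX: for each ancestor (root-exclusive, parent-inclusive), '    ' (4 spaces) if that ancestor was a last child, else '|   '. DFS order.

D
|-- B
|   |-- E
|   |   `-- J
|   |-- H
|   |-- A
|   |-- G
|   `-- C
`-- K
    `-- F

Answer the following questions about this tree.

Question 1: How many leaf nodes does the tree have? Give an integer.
Leaves (nodes with no children): A, C, F, G, H, J

Answer: 6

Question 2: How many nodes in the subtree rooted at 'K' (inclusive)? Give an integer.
Answer: 2

Derivation:
Subtree rooted at K contains: F, K
Count = 2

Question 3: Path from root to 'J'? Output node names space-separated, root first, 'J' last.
Walk down from root: D -> B -> E -> J

Answer: D B E J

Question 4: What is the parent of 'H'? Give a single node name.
Scan adjacency: H appears as child of B

Answer: B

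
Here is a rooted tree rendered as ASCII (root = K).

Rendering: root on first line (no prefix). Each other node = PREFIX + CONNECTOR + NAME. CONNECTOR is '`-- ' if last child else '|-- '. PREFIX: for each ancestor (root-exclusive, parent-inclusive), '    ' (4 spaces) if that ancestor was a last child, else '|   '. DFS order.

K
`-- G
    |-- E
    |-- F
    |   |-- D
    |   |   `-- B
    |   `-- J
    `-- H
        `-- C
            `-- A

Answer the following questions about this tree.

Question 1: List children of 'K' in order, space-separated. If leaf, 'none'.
Node K's children (from adjacency): G

Answer: G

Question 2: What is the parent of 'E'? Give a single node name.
Scan adjacency: E appears as child of G

Answer: G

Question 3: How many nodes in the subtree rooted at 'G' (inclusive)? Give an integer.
Subtree rooted at G contains: A, B, C, D, E, F, G, H, J
Count = 9

Answer: 9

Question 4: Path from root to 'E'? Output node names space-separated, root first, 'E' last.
Answer: K G E

Derivation:
Walk down from root: K -> G -> E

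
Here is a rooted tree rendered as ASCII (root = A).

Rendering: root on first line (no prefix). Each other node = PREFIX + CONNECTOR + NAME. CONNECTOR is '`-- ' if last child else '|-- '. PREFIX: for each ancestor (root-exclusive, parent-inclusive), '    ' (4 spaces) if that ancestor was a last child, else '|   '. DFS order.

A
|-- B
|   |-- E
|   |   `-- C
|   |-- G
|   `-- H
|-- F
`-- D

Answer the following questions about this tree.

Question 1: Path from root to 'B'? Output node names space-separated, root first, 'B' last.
Answer: A B

Derivation:
Walk down from root: A -> B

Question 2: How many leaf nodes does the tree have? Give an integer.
Answer: 5

Derivation:
Leaves (nodes with no children): C, D, F, G, H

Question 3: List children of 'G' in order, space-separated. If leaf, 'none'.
Answer: none

Derivation:
Node G's children (from adjacency): (leaf)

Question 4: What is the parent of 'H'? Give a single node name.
Scan adjacency: H appears as child of B

Answer: B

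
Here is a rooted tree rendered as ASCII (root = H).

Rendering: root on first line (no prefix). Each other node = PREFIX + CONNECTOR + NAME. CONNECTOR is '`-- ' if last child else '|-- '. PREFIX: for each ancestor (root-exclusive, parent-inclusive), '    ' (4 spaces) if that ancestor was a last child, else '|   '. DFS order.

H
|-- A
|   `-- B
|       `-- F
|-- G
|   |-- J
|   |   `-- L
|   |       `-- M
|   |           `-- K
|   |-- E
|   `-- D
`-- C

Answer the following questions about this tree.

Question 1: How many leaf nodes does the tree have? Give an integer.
Answer: 5

Derivation:
Leaves (nodes with no children): C, D, E, F, K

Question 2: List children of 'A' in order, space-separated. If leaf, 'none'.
Node A's children (from adjacency): B

Answer: B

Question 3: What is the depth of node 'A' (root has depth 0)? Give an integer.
Answer: 1

Derivation:
Path from root to A: H -> A
Depth = number of edges = 1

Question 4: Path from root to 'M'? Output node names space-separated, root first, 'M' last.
Answer: H G J L M

Derivation:
Walk down from root: H -> G -> J -> L -> M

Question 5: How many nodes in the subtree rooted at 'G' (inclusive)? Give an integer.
Answer: 7

Derivation:
Subtree rooted at G contains: D, E, G, J, K, L, M
Count = 7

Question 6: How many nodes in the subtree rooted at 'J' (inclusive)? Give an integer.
Answer: 4

Derivation:
Subtree rooted at J contains: J, K, L, M
Count = 4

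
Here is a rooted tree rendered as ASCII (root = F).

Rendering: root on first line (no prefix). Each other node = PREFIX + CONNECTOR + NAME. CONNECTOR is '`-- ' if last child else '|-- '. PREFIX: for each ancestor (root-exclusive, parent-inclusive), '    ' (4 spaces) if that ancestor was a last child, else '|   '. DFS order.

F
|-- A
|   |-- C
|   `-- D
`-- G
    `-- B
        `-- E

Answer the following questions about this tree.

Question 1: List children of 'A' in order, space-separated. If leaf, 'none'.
Node A's children (from adjacency): C, D

Answer: C D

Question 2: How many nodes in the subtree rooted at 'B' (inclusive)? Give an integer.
Subtree rooted at B contains: B, E
Count = 2

Answer: 2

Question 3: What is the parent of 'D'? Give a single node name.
Answer: A

Derivation:
Scan adjacency: D appears as child of A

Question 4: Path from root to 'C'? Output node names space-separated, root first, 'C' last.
Walk down from root: F -> A -> C

Answer: F A C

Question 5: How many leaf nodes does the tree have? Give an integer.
Leaves (nodes with no children): C, D, E

Answer: 3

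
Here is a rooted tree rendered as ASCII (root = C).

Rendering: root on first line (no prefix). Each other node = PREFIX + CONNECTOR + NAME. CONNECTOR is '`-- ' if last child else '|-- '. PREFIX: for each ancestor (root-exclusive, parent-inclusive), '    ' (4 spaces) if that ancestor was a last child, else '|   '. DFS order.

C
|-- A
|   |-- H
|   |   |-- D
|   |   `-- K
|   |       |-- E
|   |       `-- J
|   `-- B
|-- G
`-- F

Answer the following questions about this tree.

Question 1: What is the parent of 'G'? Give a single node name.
Answer: C

Derivation:
Scan adjacency: G appears as child of C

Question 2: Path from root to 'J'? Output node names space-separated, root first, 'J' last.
Walk down from root: C -> A -> H -> K -> J

Answer: C A H K J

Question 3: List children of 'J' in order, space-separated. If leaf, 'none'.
Node J's children (from adjacency): (leaf)

Answer: none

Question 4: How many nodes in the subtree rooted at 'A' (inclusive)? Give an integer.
Answer: 7

Derivation:
Subtree rooted at A contains: A, B, D, E, H, J, K
Count = 7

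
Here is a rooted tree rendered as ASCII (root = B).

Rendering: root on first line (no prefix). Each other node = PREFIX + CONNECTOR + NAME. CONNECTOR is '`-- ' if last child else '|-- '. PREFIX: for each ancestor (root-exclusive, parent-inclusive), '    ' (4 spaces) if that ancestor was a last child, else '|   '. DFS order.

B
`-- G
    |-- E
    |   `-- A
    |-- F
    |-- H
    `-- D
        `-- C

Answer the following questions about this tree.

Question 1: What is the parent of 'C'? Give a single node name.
Scan adjacency: C appears as child of D

Answer: D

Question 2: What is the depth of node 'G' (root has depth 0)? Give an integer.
Path from root to G: B -> G
Depth = number of edges = 1

Answer: 1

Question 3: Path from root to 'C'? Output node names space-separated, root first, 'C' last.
Walk down from root: B -> G -> D -> C

Answer: B G D C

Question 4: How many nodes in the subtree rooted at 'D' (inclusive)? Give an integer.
Answer: 2

Derivation:
Subtree rooted at D contains: C, D
Count = 2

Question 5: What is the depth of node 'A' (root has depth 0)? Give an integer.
Path from root to A: B -> G -> E -> A
Depth = number of edges = 3

Answer: 3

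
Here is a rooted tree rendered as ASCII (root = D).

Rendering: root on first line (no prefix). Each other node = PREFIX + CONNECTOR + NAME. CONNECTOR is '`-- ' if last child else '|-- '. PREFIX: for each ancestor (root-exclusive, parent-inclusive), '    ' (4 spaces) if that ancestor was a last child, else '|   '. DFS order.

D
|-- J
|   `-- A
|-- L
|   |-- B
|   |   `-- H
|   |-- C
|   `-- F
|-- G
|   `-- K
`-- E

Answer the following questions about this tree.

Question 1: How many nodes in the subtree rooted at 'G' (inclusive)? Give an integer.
Answer: 2

Derivation:
Subtree rooted at G contains: G, K
Count = 2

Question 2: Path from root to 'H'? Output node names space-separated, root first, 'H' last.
Answer: D L B H

Derivation:
Walk down from root: D -> L -> B -> H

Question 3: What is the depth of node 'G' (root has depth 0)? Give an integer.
Path from root to G: D -> G
Depth = number of edges = 1

Answer: 1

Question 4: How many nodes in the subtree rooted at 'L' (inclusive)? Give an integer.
Answer: 5

Derivation:
Subtree rooted at L contains: B, C, F, H, L
Count = 5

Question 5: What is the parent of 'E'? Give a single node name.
Answer: D

Derivation:
Scan adjacency: E appears as child of D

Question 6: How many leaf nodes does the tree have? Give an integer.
Answer: 6

Derivation:
Leaves (nodes with no children): A, C, E, F, H, K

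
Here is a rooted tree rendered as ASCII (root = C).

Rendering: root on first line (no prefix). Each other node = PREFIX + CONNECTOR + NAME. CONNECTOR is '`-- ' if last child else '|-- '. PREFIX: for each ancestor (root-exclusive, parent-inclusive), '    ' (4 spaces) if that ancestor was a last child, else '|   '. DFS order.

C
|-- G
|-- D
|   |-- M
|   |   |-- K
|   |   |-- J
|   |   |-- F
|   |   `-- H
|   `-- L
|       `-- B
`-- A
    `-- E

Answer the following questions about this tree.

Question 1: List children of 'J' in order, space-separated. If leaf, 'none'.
Answer: none

Derivation:
Node J's children (from adjacency): (leaf)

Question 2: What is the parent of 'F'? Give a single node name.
Answer: M

Derivation:
Scan adjacency: F appears as child of M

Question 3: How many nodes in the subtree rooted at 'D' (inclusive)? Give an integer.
Subtree rooted at D contains: B, D, F, H, J, K, L, M
Count = 8

Answer: 8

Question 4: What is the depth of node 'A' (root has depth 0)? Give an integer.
Answer: 1

Derivation:
Path from root to A: C -> A
Depth = number of edges = 1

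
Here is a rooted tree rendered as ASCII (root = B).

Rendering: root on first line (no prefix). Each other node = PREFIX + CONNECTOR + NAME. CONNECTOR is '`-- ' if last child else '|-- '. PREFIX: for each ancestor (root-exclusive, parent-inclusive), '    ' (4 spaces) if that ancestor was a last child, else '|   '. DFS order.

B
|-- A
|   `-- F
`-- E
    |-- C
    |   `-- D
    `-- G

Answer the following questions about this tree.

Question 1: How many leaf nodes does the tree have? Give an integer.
Leaves (nodes with no children): D, F, G

Answer: 3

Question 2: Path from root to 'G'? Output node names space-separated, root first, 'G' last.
Walk down from root: B -> E -> G

Answer: B E G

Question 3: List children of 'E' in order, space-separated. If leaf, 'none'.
Node E's children (from adjacency): C, G

Answer: C G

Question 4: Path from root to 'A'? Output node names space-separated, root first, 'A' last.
Answer: B A

Derivation:
Walk down from root: B -> A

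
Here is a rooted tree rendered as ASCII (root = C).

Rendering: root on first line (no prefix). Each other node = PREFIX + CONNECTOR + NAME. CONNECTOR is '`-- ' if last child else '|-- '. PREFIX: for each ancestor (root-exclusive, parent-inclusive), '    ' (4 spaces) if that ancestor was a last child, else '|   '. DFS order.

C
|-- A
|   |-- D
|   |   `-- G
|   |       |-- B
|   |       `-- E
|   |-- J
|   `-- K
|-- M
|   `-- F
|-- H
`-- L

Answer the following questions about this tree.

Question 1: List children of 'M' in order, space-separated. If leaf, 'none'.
Node M's children (from adjacency): F

Answer: F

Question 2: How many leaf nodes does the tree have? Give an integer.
Leaves (nodes with no children): B, E, F, H, J, K, L

Answer: 7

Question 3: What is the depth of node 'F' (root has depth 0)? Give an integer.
Path from root to F: C -> M -> F
Depth = number of edges = 2

Answer: 2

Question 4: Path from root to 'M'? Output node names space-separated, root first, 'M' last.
Walk down from root: C -> M

Answer: C M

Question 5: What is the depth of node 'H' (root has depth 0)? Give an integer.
Path from root to H: C -> H
Depth = number of edges = 1

Answer: 1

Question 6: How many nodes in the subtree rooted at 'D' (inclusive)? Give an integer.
Answer: 4

Derivation:
Subtree rooted at D contains: B, D, E, G
Count = 4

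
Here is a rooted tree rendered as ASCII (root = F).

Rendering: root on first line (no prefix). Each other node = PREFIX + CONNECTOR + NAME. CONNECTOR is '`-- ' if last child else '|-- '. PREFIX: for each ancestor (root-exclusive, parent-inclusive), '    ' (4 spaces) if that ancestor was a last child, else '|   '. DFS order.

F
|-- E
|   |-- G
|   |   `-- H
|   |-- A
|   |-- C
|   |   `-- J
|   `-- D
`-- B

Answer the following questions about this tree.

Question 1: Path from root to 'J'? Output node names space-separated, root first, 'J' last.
Walk down from root: F -> E -> C -> J

Answer: F E C J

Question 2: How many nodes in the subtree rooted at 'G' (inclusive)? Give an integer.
Subtree rooted at G contains: G, H
Count = 2

Answer: 2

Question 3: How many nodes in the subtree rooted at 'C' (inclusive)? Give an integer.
Answer: 2

Derivation:
Subtree rooted at C contains: C, J
Count = 2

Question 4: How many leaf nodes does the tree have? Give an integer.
Leaves (nodes with no children): A, B, D, H, J

Answer: 5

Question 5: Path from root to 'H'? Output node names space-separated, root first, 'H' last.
Answer: F E G H

Derivation:
Walk down from root: F -> E -> G -> H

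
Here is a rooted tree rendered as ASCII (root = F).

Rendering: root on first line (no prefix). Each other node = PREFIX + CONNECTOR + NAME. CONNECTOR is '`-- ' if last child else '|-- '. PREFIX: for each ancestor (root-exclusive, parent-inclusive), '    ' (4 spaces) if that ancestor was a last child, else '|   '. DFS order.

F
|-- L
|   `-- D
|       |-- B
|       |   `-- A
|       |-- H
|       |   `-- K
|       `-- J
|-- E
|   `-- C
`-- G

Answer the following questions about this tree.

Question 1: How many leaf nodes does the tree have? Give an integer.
Answer: 5

Derivation:
Leaves (nodes with no children): A, C, G, J, K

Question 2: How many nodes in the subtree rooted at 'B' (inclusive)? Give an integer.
Subtree rooted at B contains: A, B
Count = 2

Answer: 2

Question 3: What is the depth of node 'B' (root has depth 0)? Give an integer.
Path from root to B: F -> L -> D -> B
Depth = number of edges = 3

Answer: 3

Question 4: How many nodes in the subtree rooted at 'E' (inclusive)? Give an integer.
Answer: 2

Derivation:
Subtree rooted at E contains: C, E
Count = 2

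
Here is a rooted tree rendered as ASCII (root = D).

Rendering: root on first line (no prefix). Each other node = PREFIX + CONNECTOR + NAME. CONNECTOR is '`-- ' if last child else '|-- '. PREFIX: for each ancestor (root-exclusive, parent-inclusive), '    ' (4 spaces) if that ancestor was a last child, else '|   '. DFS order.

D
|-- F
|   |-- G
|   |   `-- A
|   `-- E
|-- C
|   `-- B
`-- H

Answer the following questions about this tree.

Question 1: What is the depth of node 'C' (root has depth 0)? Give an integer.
Answer: 1

Derivation:
Path from root to C: D -> C
Depth = number of edges = 1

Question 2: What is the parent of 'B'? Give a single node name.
Answer: C

Derivation:
Scan adjacency: B appears as child of C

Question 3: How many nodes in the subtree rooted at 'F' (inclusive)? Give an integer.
Answer: 4

Derivation:
Subtree rooted at F contains: A, E, F, G
Count = 4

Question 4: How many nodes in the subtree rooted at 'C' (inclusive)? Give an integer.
Answer: 2

Derivation:
Subtree rooted at C contains: B, C
Count = 2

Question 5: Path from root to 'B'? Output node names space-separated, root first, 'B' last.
Walk down from root: D -> C -> B

Answer: D C B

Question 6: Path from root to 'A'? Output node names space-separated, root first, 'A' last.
Walk down from root: D -> F -> G -> A

Answer: D F G A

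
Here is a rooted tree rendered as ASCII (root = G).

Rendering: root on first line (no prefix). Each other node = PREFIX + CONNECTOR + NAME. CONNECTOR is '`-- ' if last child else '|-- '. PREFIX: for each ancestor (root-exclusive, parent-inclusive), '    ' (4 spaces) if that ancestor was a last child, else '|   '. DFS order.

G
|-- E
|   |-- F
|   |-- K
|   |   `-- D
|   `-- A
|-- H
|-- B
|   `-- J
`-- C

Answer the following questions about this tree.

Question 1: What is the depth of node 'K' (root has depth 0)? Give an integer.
Path from root to K: G -> E -> K
Depth = number of edges = 2

Answer: 2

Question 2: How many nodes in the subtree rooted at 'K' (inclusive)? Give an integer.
Subtree rooted at K contains: D, K
Count = 2

Answer: 2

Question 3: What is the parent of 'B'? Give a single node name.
Scan adjacency: B appears as child of G

Answer: G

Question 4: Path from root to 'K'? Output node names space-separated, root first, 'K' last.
Answer: G E K

Derivation:
Walk down from root: G -> E -> K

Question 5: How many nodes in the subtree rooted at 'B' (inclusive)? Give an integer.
Answer: 2

Derivation:
Subtree rooted at B contains: B, J
Count = 2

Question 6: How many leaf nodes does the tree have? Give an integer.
Leaves (nodes with no children): A, C, D, F, H, J

Answer: 6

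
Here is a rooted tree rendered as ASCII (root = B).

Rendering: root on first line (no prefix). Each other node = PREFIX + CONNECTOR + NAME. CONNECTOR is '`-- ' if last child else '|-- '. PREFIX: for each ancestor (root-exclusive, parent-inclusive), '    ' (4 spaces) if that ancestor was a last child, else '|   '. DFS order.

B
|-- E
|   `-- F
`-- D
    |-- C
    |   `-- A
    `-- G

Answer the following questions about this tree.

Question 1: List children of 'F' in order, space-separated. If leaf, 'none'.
Answer: none

Derivation:
Node F's children (from adjacency): (leaf)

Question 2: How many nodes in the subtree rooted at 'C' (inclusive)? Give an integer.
Answer: 2

Derivation:
Subtree rooted at C contains: A, C
Count = 2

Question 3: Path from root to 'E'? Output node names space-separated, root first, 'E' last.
Walk down from root: B -> E

Answer: B E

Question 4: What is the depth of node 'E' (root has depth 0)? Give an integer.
Answer: 1

Derivation:
Path from root to E: B -> E
Depth = number of edges = 1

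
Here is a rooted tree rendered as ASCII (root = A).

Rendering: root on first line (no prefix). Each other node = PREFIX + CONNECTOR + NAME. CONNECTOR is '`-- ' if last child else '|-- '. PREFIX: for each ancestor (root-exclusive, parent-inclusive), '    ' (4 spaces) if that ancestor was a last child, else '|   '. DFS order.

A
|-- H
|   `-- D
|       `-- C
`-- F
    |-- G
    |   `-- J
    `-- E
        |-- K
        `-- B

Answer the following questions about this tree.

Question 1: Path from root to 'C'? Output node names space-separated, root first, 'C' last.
Walk down from root: A -> H -> D -> C

Answer: A H D C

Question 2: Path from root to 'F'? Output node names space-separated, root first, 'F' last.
Answer: A F

Derivation:
Walk down from root: A -> F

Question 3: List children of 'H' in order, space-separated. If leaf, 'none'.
Answer: D

Derivation:
Node H's children (from adjacency): D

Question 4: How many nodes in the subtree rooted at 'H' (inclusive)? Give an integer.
Answer: 3

Derivation:
Subtree rooted at H contains: C, D, H
Count = 3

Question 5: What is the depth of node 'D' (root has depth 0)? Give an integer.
Answer: 2

Derivation:
Path from root to D: A -> H -> D
Depth = number of edges = 2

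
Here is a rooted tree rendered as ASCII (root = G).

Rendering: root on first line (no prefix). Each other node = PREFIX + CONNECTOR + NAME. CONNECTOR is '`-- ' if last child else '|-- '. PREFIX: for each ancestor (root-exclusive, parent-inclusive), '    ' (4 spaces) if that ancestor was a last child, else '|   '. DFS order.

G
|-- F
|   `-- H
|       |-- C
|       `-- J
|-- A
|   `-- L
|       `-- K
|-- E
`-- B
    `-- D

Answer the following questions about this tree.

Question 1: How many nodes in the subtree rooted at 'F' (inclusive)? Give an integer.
Subtree rooted at F contains: C, F, H, J
Count = 4

Answer: 4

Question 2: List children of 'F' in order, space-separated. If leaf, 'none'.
Node F's children (from adjacency): H

Answer: H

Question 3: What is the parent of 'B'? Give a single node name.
Answer: G

Derivation:
Scan adjacency: B appears as child of G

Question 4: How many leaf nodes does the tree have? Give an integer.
Leaves (nodes with no children): C, D, E, J, K

Answer: 5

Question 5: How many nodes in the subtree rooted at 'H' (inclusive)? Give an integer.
Subtree rooted at H contains: C, H, J
Count = 3

Answer: 3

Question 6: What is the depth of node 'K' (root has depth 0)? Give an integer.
Answer: 3

Derivation:
Path from root to K: G -> A -> L -> K
Depth = number of edges = 3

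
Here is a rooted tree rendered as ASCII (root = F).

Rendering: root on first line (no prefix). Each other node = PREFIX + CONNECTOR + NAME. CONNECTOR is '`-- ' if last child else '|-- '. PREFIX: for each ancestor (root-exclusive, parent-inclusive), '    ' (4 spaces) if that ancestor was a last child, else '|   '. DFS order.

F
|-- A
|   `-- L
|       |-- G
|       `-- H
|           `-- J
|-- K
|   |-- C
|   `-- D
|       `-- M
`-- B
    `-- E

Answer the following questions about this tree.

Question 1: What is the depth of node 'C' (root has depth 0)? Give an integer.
Answer: 2

Derivation:
Path from root to C: F -> K -> C
Depth = number of edges = 2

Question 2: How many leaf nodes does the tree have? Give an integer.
Answer: 5

Derivation:
Leaves (nodes with no children): C, E, G, J, M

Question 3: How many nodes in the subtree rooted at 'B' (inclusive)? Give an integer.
Answer: 2

Derivation:
Subtree rooted at B contains: B, E
Count = 2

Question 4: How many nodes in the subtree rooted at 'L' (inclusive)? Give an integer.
Answer: 4

Derivation:
Subtree rooted at L contains: G, H, J, L
Count = 4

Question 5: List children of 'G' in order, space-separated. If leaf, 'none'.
Answer: none

Derivation:
Node G's children (from adjacency): (leaf)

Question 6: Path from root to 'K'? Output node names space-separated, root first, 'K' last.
Walk down from root: F -> K

Answer: F K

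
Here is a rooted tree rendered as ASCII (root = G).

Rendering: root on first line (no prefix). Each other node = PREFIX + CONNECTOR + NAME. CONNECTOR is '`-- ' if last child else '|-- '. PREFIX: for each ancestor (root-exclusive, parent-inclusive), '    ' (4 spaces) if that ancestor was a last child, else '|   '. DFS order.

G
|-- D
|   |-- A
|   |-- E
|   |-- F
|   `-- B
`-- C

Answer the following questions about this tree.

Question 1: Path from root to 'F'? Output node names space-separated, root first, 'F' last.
Walk down from root: G -> D -> F

Answer: G D F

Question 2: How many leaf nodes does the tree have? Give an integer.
Leaves (nodes with no children): A, B, C, E, F

Answer: 5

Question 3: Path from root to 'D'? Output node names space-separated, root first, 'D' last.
Walk down from root: G -> D

Answer: G D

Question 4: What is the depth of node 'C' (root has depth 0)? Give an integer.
Path from root to C: G -> C
Depth = number of edges = 1

Answer: 1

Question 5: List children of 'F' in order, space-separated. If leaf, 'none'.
Node F's children (from adjacency): (leaf)

Answer: none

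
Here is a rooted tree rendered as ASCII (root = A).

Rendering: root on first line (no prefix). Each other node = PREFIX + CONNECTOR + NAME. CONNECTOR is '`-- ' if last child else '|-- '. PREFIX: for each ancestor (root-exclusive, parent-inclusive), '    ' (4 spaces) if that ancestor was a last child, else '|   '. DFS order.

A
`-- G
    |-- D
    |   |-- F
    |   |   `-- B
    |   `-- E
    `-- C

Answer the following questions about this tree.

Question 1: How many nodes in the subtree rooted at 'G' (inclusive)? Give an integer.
Subtree rooted at G contains: B, C, D, E, F, G
Count = 6

Answer: 6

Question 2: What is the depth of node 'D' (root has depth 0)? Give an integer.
Answer: 2

Derivation:
Path from root to D: A -> G -> D
Depth = number of edges = 2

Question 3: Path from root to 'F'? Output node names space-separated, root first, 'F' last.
Walk down from root: A -> G -> D -> F

Answer: A G D F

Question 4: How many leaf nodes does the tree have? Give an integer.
Leaves (nodes with no children): B, C, E

Answer: 3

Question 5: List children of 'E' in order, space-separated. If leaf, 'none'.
Node E's children (from adjacency): (leaf)

Answer: none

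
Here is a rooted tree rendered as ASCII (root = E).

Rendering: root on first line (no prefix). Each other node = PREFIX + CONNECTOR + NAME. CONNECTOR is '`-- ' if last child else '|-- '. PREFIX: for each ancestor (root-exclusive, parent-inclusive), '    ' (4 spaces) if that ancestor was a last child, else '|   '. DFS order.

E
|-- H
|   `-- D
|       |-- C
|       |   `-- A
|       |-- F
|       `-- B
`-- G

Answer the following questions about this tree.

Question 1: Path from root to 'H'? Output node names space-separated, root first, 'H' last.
Walk down from root: E -> H

Answer: E H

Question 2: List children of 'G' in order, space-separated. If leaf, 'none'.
Node G's children (from adjacency): (leaf)

Answer: none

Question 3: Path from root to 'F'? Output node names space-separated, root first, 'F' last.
Answer: E H D F

Derivation:
Walk down from root: E -> H -> D -> F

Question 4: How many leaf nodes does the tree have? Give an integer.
Answer: 4

Derivation:
Leaves (nodes with no children): A, B, F, G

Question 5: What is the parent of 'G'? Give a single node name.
Scan adjacency: G appears as child of E

Answer: E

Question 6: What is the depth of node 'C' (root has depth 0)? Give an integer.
Path from root to C: E -> H -> D -> C
Depth = number of edges = 3

Answer: 3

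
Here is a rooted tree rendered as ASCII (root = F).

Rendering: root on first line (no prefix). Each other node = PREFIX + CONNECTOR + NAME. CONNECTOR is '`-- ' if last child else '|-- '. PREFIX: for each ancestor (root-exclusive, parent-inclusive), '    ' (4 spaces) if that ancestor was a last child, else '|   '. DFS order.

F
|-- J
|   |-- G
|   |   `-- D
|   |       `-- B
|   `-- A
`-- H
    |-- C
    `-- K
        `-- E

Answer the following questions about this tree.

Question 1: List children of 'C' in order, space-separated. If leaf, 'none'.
Answer: none

Derivation:
Node C's children (from adjacency): (leaf)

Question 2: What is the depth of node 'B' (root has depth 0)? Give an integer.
Answer: 4

Derivation:
Path from root to B: F -> J -> G -> D -> B
Depth = number of edges = 4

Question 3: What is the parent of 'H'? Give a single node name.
Scan adjacency: H appears as child of F

Answer: F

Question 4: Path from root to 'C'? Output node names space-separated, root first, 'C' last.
Walk down from root: F -> H -> C

Answer: F H C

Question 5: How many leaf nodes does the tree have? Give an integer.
Answer: 4

Derivation:
Leaves (nodes with no children): A, B, C, E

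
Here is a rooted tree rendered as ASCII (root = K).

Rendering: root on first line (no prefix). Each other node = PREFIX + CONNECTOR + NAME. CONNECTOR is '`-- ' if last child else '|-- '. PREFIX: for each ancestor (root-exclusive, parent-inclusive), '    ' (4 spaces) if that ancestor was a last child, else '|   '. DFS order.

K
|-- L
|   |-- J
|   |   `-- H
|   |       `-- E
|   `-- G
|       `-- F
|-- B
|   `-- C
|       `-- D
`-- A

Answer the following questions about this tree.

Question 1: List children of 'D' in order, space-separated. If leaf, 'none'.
Answer: none

Derivation:
Node D's children (from adjacency): (leaf)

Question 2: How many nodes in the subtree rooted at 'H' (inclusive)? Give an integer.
Subtree rooted at H contains: E, H
Count = 2

Answer: 2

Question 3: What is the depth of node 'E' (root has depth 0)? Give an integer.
Answer: 4

Derivation:
Path from root to E: K -> L -> J -> H -> E
Depth = number of edges = 4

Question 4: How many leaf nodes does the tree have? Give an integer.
Leaves (nodes with no children): A, D, E, F

Answer: 4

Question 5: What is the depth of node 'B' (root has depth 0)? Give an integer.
Path from root to B: K -> B
Depth = number of edges = 1

Answer: 1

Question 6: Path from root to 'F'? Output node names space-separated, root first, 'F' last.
Walk down from root: K -> L -> G -> F

Answer: K L G F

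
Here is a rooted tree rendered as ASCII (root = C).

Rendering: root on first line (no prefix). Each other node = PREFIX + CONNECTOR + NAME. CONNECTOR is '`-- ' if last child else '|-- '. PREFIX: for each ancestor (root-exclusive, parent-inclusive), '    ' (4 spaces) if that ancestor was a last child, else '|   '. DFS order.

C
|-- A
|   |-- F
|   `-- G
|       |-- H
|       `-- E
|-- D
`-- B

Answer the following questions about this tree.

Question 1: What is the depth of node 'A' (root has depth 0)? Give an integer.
Answer: 1

Derivation:
Path from root to A: C -> A
Depth = number of edges = 1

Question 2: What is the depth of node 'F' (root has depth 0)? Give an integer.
Answer: 2

Derivation:
Path from root to F: C -> A -> F
Depth = number of edges = 2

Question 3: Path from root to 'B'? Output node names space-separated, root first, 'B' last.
Answer: C B

Derivation:
Walk down from root: C -> B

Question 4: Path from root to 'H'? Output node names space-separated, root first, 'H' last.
Answer: C A G H

Derivation:
Walk down from root: C -> A -> G -> H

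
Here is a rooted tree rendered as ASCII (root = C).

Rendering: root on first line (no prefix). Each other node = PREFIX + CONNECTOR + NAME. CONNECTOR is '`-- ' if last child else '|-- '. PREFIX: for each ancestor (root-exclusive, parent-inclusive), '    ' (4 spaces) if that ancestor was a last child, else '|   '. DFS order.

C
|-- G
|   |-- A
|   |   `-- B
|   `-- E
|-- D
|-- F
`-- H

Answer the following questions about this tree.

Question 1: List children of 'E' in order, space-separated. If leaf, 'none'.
Node E's children (from adjacency): (leaf)

Answer: none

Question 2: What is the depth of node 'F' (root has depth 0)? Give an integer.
Answer: 1

Derivation:
Path from root to F: C -> F
Depth = number of edges = 1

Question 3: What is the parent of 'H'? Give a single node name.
Scan adjacency: H appears as child of C

Answer: C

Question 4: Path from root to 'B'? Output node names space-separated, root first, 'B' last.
Answer: C G A B

Derivation:
Walk down from root: C -> G -> A -> B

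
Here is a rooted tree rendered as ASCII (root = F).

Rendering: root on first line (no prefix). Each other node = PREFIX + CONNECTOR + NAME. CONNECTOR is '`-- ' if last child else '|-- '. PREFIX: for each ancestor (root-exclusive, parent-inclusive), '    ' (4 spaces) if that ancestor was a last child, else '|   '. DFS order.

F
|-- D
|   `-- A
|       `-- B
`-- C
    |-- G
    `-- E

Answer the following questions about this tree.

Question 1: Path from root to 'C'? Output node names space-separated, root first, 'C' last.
Walk down from root: F -> C

Answer: F C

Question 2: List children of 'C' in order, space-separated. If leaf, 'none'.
Answer: G E

Derivation:
Node C's children (from adjacency): G, E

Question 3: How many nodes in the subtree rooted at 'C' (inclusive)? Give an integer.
Subtree rooted at C contains: C, E, G
Count = 3

Answer: 3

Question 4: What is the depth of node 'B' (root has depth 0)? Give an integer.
Path from root to B: F -> D -> A -> B
Depth = number of edges = 3

Answer: 3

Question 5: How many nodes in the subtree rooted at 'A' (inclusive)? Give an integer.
Answer: 2

Derivation:
Subtree rooted at A contains: A, B
Count = 2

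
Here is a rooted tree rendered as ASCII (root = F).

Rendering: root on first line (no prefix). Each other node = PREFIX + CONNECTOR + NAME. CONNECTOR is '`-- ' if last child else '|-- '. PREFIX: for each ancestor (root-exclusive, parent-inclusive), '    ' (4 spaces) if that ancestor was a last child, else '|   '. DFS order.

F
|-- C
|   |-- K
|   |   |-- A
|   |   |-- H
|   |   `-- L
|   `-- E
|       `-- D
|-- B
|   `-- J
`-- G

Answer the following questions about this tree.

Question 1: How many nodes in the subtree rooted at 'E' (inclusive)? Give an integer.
Subtree rooted at E contains: D, E
Count = 2

Answer: 2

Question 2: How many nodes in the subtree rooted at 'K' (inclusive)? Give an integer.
Answer: 4

Derivation:
Subtree rooted at K contains: A, H, K, L
Count = 4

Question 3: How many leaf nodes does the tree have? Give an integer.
Leaves (nodes with no children): A, D, G, H, J, L

Answer: 6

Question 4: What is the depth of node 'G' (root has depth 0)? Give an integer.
Answer: 1

Derivation:
Path from root to G: F -> G
Depth = number of edges = 1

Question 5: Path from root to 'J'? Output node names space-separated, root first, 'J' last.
Walk down from root: F -> B -> J

Answer: F B J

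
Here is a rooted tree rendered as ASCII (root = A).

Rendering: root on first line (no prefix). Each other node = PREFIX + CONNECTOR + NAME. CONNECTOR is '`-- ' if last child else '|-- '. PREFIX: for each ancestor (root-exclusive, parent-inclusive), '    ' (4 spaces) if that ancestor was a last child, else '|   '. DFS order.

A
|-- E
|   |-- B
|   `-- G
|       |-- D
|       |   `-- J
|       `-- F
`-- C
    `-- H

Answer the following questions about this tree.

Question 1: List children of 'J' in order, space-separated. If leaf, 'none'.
Answer: none

Derivation:
Node J's children (from adjacency): (leaf)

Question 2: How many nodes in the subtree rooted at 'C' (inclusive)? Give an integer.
Answer: 2

Derivation:
Subtree rooted at C contains: C, H
Count = 2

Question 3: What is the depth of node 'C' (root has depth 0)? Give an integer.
Path from root to C: A -> C
Depth = number of edges = 1

Answer: 1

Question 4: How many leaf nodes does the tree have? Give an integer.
Answer: 4

Derivation:
Leaves (nodes with no children): B, F, H, J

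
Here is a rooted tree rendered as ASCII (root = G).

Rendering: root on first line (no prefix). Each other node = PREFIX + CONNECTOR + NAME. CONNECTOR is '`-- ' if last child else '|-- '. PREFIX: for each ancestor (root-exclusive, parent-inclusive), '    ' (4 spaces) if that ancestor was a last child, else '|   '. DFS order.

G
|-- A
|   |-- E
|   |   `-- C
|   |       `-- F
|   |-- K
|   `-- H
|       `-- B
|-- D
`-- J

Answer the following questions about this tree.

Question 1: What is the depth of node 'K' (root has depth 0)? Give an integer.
Path from root to K: G -> A -> K
Depth = number of edges = 2

Answer: 2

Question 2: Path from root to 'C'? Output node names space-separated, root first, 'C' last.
Answer: G A E C

Derivation:
Walk down from root: G -> A -> E -> C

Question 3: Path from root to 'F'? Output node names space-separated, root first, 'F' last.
Answer: G A E C F

Derivation:
Walk down from root: G -> A -> E -> C -> F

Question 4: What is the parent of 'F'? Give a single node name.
Answer: C

Derivation:
Scan adjacency: F appears as child of C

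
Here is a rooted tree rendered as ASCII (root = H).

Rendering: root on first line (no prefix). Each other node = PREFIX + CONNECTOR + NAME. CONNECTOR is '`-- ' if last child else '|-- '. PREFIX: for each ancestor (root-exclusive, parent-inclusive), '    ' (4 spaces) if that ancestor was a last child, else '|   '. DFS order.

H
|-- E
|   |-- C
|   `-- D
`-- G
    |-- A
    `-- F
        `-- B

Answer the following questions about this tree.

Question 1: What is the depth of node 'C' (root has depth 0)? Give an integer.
Answer: 2

Derivation:
Path from root to C: H -> E -> C
Depth = number of edges = 2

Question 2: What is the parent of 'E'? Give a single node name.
Scan adjacency: E appears as child of H

Answer: H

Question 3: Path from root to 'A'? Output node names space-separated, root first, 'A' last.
Walk down from root: H -> G -> A

Answer: H G A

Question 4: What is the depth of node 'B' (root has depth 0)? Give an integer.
Answer: 3

Derivation:
Path from root to B: H -> G -> F -> B
Depth = number of edges = 3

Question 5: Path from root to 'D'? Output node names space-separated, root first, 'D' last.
Answer: H E D

Derivation:
Walk down from root: H -> E -> D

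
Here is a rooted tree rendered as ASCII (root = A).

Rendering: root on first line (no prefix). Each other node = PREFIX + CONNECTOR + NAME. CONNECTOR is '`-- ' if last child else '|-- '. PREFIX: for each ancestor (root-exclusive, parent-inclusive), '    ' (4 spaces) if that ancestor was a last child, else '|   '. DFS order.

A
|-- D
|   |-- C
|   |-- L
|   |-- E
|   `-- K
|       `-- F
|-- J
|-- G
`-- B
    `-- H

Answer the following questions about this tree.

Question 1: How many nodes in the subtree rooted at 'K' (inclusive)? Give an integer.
Answer: 2

Derivation:
Subtree rooted at K contains: F, K
Count = 2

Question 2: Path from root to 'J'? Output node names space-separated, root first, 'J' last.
Walk down from root: A -> J

Answer: A J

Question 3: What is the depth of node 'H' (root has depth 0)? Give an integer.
Path from root to H: A -> B -> H
Depth = number of edges = 2

Answer: 2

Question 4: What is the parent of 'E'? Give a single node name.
Scan adjacency: E appears as child of D

Answer: D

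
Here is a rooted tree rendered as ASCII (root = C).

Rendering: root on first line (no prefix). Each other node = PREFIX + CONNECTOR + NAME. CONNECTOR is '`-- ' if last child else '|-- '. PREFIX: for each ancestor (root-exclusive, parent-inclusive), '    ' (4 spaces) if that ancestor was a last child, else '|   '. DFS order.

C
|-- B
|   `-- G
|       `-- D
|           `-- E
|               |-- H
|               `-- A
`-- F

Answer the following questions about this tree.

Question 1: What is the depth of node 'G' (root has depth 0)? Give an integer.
Answer: 2

Derivation:
Path from root to G: C -> B -> G
Depth = number of edges = 2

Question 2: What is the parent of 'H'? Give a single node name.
Answer: E

Derivation:
Scan adjacency: H appears as child of E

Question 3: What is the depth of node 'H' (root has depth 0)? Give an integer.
Answer: 5

Derivation:
Path from root to H: C -> B -> G -> D -> E -> H
Depth = number of edges = 5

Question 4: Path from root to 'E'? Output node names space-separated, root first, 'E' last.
Answer: C B G D E

Derivation:
Walk down from root: C -> B -> G -> D -> E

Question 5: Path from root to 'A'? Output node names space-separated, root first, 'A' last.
Walk down from root: C -> B -> G -> D -> E -> A

Answer: C B G D E A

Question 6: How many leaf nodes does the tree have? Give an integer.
Answer: 3

Derivation:
Leaves (nodes with no children): A, F, H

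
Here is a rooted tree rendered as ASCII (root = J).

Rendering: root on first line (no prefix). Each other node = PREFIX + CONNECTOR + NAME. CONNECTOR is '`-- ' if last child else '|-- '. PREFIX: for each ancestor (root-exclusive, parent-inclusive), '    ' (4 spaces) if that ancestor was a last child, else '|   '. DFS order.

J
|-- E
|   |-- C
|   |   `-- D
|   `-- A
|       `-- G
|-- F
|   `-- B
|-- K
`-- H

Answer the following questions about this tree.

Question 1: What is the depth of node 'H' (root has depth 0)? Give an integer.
Answer: 1

Derivation:
Path from root to H: J -> H
Depth = number of edges = 1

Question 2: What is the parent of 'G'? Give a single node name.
Answer: A

Derivation:
Scan adjacency: G appears as child of A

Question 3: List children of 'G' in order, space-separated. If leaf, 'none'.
Answer: none

Derivation:
Node G's children (from adjacency): (leaf)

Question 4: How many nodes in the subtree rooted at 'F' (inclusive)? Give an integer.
Answer: 2

Derivation:
Subtree rooted at F contains: B, F
Count = 2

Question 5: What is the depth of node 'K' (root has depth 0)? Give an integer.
Answer: 1

Derivation:
Path from root to K: J -> K
Depth = number of edges = 1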